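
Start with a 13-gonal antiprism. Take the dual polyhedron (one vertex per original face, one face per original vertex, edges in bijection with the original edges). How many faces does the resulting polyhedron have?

The base solid has V = 26, E = 52, F = 28.
The dual swaps V and F and preserves E: V′ = F = 28, E′ = E = 52, F′ = V = 26.

26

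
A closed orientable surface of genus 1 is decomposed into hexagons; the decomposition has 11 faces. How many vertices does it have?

22

χ = 2 − 2·1 = 0, and every face is a hexagon so 6F = 2E.
E = 6·11/2 = 33. Then V = 0 + E − F = 0 + 33 − 11 = 22.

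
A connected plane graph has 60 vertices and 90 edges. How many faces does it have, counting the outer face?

Euler's formula for a connected plane graph: V − E + F = 2, so F = 2 − 60 + 90 = 32.

32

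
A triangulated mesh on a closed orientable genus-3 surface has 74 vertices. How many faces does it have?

χ = 2 − 2·3 = -4, and every face is a triangle so 3F = 2E.
V − E + F = -4 with E = 3F/2 gives 74 − (3/2 − 1)·F = -4, so F = 156 and E = 234.

156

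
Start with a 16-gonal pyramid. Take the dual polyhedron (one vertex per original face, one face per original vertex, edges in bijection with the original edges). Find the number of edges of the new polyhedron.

32

The base solid has V = 17, E = 32, F = 17.
The dual swaps V and F and preserves E: V′ = F = 17, E′ = E = 32, F′ = V = 17.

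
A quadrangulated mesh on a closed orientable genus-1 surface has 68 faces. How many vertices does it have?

χ = 2 − 2·1 = 0, and every face is a square so 4F = 2E.
E = 4·68/2 = 136. Then V = 0 + E − F = 0 + 136 − 68 = 68.

68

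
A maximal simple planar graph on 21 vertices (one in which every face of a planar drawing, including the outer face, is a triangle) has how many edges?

57

In a plane triangulation 3F = 2E and V − E + F = 2, so E = 3V − 6 = 3·21 − 6 = 57.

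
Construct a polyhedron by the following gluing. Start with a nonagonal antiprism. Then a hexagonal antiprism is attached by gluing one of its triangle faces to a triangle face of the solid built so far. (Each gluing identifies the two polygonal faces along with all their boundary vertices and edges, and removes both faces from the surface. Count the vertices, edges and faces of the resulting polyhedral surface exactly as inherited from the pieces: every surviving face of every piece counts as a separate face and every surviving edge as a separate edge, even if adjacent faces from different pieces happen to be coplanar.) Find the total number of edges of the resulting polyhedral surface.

57

A nonagonal antiprism: V=18, E=36, F=20.
Attach a hexagonal antiprism (V=12, E=24, F=14) along a 3-gon: merge 3 vertices and 3 edges, delete both glued faces → V=27, E=57, F=32.
Check: V − E + F = 27 − 57 + 32 = 2.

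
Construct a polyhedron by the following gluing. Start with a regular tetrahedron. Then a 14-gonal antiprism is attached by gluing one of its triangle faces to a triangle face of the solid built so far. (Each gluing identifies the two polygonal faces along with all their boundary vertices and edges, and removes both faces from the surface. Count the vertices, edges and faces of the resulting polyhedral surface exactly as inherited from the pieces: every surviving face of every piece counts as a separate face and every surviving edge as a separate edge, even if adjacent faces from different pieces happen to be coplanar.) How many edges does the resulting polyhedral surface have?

59

A regular tetrahedron: V=4, E=6, F=4.
Attach a 14-gonal antiprism (V=28, E=56, F=30) along a 3-gon: merge 3 vertices and 3 edges, delete both glued faces → V=29, E=59, F=32.
Check: V − E + F = 29 − 59 + 32 = 2.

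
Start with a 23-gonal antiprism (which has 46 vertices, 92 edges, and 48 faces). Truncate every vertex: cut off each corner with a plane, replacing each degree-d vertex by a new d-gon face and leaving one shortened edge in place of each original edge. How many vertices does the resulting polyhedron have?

184

Truncation replaces each original edge-end by a new vertex, so V′ = 2E = 184.
Each original edge survives, and each old vertex of degree d contributes d new edges; summing degrees gives Σd = 2E, so E′ = E + 2E = 3E = 276.
Each original face survives and each original vertex becomes one new face: F′ = F + V = 94.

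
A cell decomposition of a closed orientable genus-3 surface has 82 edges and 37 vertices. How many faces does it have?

For a closed orientable surface of genus 3, χ = 2 − 2·3 = -4.
F = -4 − V + E = -4 − 37 + 82 = 41.

41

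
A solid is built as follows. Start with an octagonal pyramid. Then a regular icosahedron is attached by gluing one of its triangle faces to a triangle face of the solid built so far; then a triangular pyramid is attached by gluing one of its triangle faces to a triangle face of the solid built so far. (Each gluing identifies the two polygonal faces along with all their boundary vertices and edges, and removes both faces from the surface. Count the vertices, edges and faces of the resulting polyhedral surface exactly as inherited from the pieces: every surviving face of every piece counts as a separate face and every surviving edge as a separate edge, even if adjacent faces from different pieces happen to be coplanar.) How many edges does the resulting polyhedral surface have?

46

An octagonal pyramid: V=9, E=16, F=9.
Attach a regular icosahedron (V=12, E=30, F=20) along a 3-gon: merge 3 vertices and 3 edges, delete both glued faces → V=18, E=43, F=27.
Attach a triangular pyramid (V=4, E=6, F=4) along a 3-gon: merge 3 vertices and 3 edges, delete both glued faces → V=19, E=46, F=29.
Check: V − E + F = 19 − 46 + 29 = 2.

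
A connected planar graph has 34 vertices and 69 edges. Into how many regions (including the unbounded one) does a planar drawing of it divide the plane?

Euler's formula for a connected plane graph: V − E + F = 2, so F = 2 − 34 + 69 = 37.

37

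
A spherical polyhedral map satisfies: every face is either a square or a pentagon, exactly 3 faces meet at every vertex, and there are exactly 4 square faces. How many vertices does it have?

Let x be the number of pentagons; then F = 4 + x.
Edge–face incidences: 2E = 4·4 + 5·x = 16 + 5x.
Every vertex has degree 3, so 3V = 2E.
Euler: V − E + F = 2 ⇒ (2E)/3 − E + (4 + x) = 2.
Multiply by 6: 2·(2E) − 3·(2E) + 6·(4 + x) = 12, i.e. 24 + 6x − (16 + 5x) = 12.
Collecting terms: x + 8 = 12, so x = 4.
Then 2E = 16 + 5·4 = 36, so E = 18, V = 2E/3 = 12, F = 4 + 4 = 8.

12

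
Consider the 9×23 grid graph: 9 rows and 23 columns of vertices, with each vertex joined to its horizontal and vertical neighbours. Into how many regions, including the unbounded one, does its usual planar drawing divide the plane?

177

The grid has V = 9·23 = 207 vertices and E = 9·22 + 23·8 = 382 edges.
F = 2 − V + E = 2 − 207 + 382 = 177.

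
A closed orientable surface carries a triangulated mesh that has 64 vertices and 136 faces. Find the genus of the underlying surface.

Every face is a triangle, so 2E = 3·136 = 408, giving E = 204.
χ = V − E + F = 64 − 204 + 136 = -4.
For a closed orientable surface χ = 2 − 2g, so g = (2 − (-4))/2 = 3.

3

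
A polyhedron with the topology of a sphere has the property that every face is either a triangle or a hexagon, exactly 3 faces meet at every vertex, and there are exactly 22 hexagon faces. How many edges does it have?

72

Let x be the number of triangles; then F = 22 + x.
Edge–face incidences: 2E = 6·22 + 3·x = 132 + 3x.
Every vertex has degree 3, so 3V = 2E.
Euler: V − E + F = 2 ⇒ (2E)/3 − E + (22 + x) = 2.
Multiply by 6: 2·(2E) − 3·(2E) + 6·(22 + x) = 12, i.e. 132 + 6x − (132 + 3x) = 12.
Collecting terms: 3x = 12, so x = 4.
Then 2E = 132 + 3·4 = 144, so E = 72, V = 2E/3 = 48, F = 22 + 4 = 26.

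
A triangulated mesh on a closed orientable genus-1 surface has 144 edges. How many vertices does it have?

48

χ = 2 − 2·1 = 0, and every face is a triangle so 3F = 2E.
F = 2E/3 = 96. Then V = 0 + E − F = 0 + 144 − 96 = 48.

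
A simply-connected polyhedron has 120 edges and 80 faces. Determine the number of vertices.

Here V − E + F = 2.
V = 2 + E − F = 2 + 120 − 80 = 42.

42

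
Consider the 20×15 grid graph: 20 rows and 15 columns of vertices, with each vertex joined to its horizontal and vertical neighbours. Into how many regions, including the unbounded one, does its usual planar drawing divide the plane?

267

The grid has V = 20·15 = 300 vertices and E = 20·14 + 15·19 = 565 edges.
F = 2 − V + E = 2 − 300 + 565 = 267.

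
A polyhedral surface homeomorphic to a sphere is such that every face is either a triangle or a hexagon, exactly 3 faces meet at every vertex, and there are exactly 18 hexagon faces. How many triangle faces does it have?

4

Let x be the number of triangles; then F = 18 + x.
Edge–face incidences: 2E = 6·18 + 3·x = 108 + 3x.
Every vertex has degree 3, so 3V = 2E.
Euler: V − E + F = 2 ⇒ (2E)/3 − E + (18 + x) = 2.
Multiply by 6: 2·(2E) − 3·(2E) + 6·(18 + x) = 12, i.e. 108 + 6x − (108 + 3x) = 12.
Collecting terms: 3x = 12, so x = 4.
Then 2E = 108 + 3·4 = 120, so E = 60, V = 2E/3 = 40, F = 18 + 4 = 22.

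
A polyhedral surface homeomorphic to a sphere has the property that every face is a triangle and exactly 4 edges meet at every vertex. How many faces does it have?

Each face has 3 edges and each edge borders two faces, so 2E = 3F.
Each vertex has degree 4, so 4V = 2E and hence V = 3F/4.
Euler: V − E + F = 2 ⇒ (3F/4) − (3F/2) + F = 2.
Multiply by 8: (6 − 12 + 8)F = 16, i.e. 2F = 16.
So F = 8, E = 3·8/2 = 12, V = 3·8/4 = 6.

8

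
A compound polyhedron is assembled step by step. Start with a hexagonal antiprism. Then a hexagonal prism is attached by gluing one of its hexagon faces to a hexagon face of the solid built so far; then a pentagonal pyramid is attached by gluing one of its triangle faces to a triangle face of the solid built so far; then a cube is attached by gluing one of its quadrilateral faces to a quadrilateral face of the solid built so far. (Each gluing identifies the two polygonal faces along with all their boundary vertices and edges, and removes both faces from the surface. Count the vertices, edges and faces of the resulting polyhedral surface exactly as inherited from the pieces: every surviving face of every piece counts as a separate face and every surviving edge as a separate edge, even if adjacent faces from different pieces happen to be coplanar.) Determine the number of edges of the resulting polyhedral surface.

A hexagonal antiprism: V=12, E=24, F=14.
Attach a hexagonal prism (V=12, E=18, F=8) along a 6-gon: merge 6 vertices and 6 edges, delete both glued faces → V=18, E=36, F=20.
Attach a pentagonal pyramid (V=6, E=10, F=6) along a 3-gon: merge 3 vertices and 3 edges, delete both glued faces → V=21, E=43, F=24.
Attach a cube (V=8, E=12, F=6) along a 4-gon: merge 4 vertices and 4 edges, delete both glued faces → V=25, E=51, F=28.
Check: V − E + F = 25 − 51 + 28 = 2.

51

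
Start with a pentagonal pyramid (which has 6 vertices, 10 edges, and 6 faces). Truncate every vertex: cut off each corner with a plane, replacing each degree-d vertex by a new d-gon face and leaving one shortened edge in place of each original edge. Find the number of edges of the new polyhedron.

Truncation replaces each original edge-end by a new vertex, so V′ = 2E = 20.
Each original edge survives, and each old vertex of degree d contributes d new edges; summing degrees gives Σd = 2E, so E′ = E + 2E = 3E = 30.
Each original face survives and each original vertex becomes one new face: F′ = F + V = 12.

30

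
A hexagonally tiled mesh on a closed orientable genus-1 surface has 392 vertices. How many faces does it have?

196

χ = 2 − 2·1 = 0, and every face is a hexagon so 6F = 2E.
V − E + F = 0 with E = 6F/2 gives 392 − (6/2 − 1)·F = 0, so F = 196 and E = 588.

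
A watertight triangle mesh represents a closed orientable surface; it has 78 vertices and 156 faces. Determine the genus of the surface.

1

Every face is a triangle, so 2E = 3·156 = 468, giving E = 234.
χ = V − E + F = 78 − 234 + 156 = 0.
For a closed orientable surface χ = 2 − 2g, so g = (2 − (0))/2 = 1.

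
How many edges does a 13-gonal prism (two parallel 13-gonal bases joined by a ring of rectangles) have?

39

A prism on an n-gon has two n-gon bases and n rectangular sides: V = 2·13 = 26, E = 3·13 = 39, F = 13 + 2 = 15.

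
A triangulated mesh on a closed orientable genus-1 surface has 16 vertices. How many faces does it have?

χ = 2 − 2·1 = 0, and every face is a triangle so 3F = 2E.
V − E + F = 0 with E = 3F/2 gives 16 − (3/2 − 1)·F = 0, so F = 32 and E = 48.

32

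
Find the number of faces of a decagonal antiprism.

An antiprism on an n-gon has two n-gon caps and 2n triangles: V = 2·10 = 20, E = 4·10 = 40, F = 2·10 + 2 = 22.

22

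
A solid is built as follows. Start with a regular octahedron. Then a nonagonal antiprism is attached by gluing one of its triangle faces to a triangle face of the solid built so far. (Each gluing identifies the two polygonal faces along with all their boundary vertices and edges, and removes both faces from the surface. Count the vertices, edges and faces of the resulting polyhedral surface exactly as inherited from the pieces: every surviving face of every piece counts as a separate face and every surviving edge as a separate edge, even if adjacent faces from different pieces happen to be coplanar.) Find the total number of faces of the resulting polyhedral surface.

A regular octahedron: V=6, E=12, F=8.
Attach a nonagonal antiprism (V=18, E=36, F=20) along a 3-gon: merge 3 vertices and 3 edges, delete both glued faces → V=21, E=45, F=26.
Check: V − E + F = 21 − 45 + 26 = 2.

26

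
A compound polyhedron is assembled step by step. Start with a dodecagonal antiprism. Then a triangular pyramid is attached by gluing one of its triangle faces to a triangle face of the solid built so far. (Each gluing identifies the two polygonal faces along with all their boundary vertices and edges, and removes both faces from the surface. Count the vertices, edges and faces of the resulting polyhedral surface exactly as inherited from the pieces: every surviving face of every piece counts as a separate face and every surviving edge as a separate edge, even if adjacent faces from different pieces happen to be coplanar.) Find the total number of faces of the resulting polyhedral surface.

A dodecagonal antiprism: V=24, E=48, F=26.
Attach a triangular pyramid (V=4, E=6, F=4) along a 3-gon: merge 3 vertices and 3 edges, delete both glued faces → V=25, E=51, F=28.
Check: V − E + F = 25 − 51 + 28 = 2.

28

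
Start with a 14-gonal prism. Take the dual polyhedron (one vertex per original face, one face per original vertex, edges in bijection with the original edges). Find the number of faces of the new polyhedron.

The base solid has V = 28, E = 42, F = 16.
The dual swaps V and F and preserves E: V′ = F = 16, E′ = E = 42, F′ = V = 28.

28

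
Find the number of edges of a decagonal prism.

A prism on an n-gon has two n-gon bases and n rectangular sides: V = 2·10 = 20, E = 3·10 = 30, F = 10 + 2 = 12.

30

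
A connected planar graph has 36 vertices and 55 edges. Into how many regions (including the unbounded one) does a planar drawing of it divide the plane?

21

Euler's formula for a connected plane graph: V − E + F = 2, so F = 2 − 36 + 55 = 21.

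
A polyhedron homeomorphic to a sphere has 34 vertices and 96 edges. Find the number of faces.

Here V − E + F = 2.
F = 2 − V + E = 2 − 34 + 96 = 64.

64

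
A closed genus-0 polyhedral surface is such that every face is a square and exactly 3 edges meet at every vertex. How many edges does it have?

12

Each face has 4 edges and each edge borders two faces, so 2E = 4F.
Each vertex has degree 3, so 3V = 2E and hence V = 4F/3.
Euler: V − E + F = 2 ⇒ (4F/3) − (4F/2) + F = 2.
Multiply by 6: (8 − 12 + 6)F = 12, i.e. 2F = 12.
So F = 6, E = 4·6/2 = 12, V = 4·6/3 = 8.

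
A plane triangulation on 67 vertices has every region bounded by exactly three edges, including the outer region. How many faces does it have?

In a plane triangulation 3F = 2E and V − E + F = 2, so F = 2V − 4 = 2·67 − 4 = 130.

130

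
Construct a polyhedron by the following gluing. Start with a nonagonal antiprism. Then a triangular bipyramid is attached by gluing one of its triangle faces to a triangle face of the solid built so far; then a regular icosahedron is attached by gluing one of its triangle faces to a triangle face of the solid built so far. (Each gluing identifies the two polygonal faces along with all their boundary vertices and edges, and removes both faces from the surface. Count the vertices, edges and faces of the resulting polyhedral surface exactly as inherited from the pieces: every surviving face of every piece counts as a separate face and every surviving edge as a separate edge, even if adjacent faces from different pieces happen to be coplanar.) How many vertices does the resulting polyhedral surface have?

29

A nonagonal antiprism: V=18, E=36, F=20.
Attach a triangular bipyramid (V=5, E=9, F=6) along a 3-gon: merge 3 vertices and 3 edges, delete both glued faces → V=20, E=42, F=24.
Attach a regular icosahedron (V=12, E=30, F=20) along a 3-gon: merge 3 vertices and 3 edges, delete both glued faces → V=29, E=69, F=42.
Check: V − E + F = 29 − 69 + 42 = 2.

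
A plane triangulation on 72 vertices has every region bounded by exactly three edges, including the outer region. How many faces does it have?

140

In a plane triangulation 3F = 2E and V − E + F = 2, so F = 2V − 4 = 2·72 − 4 = 140.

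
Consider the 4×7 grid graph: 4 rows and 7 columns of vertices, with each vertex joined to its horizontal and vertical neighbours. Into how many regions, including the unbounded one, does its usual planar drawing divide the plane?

The grid has V = 4·7 = 28 vertices and E = 4·6 + 7·3 = 45 edges.
F = 2 − V + E = 2 − 28 + 45 = 19.

19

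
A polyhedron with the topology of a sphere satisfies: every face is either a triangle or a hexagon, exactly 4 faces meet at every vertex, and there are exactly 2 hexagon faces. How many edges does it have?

24

Let x be the number of triangles; then F = 2 + x.
Edge–face incidences: 2E = 6·2 + 3·x = 12 + 3x.
Every vertex has degree 4, so 4V = 2E.
Euler: V − E + F = 2 ⇒ (2E)/4 − E + (2 + x) = 2.
Multiply by 8: 2·(2E) − 4·(2E) + 8·(2 + x) = 16, i.e. 16 + 8x − 2·(12 + 3x) = 16.
Collecting terms: 2x − 8 = 16, so 2x = 24, so x = 12.
Then 2E = 12 + 3·12 = 48, so E = 24, V = 2E/4 = 12, F = 2 + 12 = 14.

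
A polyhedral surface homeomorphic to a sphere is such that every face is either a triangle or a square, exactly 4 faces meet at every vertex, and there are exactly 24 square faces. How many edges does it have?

60

Let x be the number of triangles; then F = 24 + x.
Edge–face incidences: 2E = 4·24 + 3·x = 96 + 3x.
Every vertex has degree 4, so 4V = 2E.
Euler: V − E + F = 2 ⇒ (2E)/4 − E + (24 + x) = 2.
Multiply by 8: 2·(2E) − 4·(2E) + 8·(24 + x) = 16, i.e. 192 + 8x − 2·(96 + 3x) = 16.
Collecting terms: 2x = 16, so x = 8.
Then 2E = 96 + 3·8 = 120, so E = 60, V = 2E/4 = 30, F = 24 + 8 = 32.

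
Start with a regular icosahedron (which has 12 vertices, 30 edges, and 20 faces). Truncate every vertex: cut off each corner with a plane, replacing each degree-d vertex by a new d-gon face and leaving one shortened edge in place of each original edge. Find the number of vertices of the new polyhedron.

60

Truncation replaces each original edge-end by a new vertex, so V′ = 2E = 60.
Each original edge survives, and each old vertex of degree d contributes d new edges; summing degrees gives Σd = 2E, so E′ = E + 2E = 3E = 90.
Each original face survives and each original vertex becomes one new face: F′ = F + V = 32.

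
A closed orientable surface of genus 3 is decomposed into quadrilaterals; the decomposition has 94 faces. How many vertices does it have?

90

χ = 2 − 2·3 = -4, and every face is a square so 4F = 2E.
E = 4·94/2 = 188. Then V = -4 + E − F = -4 + 188 − 94 = 90.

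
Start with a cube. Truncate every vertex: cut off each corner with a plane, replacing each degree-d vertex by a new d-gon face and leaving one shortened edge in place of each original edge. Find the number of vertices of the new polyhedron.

24

The base solid has V = 8, E = 12, F = 6.
Truncation replaces each original edge-end by a new vertex, so V′ = 2E = 24.
Each original edge survives, and each old vertex of degree d contributes d new edges; summing degrees gives Σd = 2E, so E′ = E + 2E = 3E = 36.
Each original face survives and each original vertex becomes one new face: F′ = F + V = 14.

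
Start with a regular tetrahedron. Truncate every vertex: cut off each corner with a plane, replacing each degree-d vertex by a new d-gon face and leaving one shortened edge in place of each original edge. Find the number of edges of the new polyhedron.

The base solid has V = 4, E = 6, F = 4.
Truncation replaces each original edge-end by a new vertex, so V′ = 2E = 12.
Each original edge survives, and each old vertex of degree d contributes d new edges; summing degrees gives Σd = 2E, so E′ = E + 2E = 3E = 18.
Each original face survives and each original vertex becomes one new face: F′ = F + V = 8.

18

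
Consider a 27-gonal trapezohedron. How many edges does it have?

The n-trapezohedron (dual of the n-antiprism) has V = 2·27 + 2 = 56, E = 4·27 = 108, F = 2·27 = 54.

108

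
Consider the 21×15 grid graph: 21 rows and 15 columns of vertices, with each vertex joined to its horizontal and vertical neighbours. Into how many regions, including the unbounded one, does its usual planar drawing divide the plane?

The grid has V = 21·15 = 315 vertices and E = 21·14 + 15·20 = 594 edges.
F = 2 − V + E = 2 − 315 + 594 = 281.

281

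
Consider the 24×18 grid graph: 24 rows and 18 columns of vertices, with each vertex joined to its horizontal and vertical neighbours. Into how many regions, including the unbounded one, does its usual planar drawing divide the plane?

392

The grid has V = 24·18 = 432 vertices and E = 24·17 + 18·23 = 822 edges.
F = 2 − V + E = 2 − 432 + 822 = 392.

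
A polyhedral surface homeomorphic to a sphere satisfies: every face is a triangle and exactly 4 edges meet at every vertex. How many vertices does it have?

6

Each face has 3 edges and each edge borders two faces, so 2E = 3F.
Each vertex has degree 4, so 4V = 2E and hence V = 3F/4.
Euler: V − E + F = 2 ⇒ (3F/4) − (3F/2) + F = 2.
Multiply by 8: (6 − 12 + 8)F = 16, i.e. 2F = 16.
So F = 8, E = 3·8/2 = 12, V = 3·8/4 = 6.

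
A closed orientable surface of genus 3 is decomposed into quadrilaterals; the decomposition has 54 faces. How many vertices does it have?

χ = 2 − 2·3 = -4, and every face is a square so 4F = 2E.
E = 4·54/2 = 108. Then V = -4 + E − F = -4 + 108 − 54 = 50.

50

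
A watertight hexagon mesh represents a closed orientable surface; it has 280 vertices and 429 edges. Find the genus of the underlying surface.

Every face is a hexagon and each edge borders two faces, so 6F = 2·429, giving F = 143.
χ = V − E + F = 280 − 429 + 143 = -6.
For a closed orientable surface χ = 2 − 2g, so g = (2 − (-6))/2 = 4.

4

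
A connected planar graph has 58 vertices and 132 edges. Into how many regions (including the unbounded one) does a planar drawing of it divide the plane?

76

Euler's formula for a connected plane graph: V − E + F = 2, so F = 2 − 58 + 132 = 76.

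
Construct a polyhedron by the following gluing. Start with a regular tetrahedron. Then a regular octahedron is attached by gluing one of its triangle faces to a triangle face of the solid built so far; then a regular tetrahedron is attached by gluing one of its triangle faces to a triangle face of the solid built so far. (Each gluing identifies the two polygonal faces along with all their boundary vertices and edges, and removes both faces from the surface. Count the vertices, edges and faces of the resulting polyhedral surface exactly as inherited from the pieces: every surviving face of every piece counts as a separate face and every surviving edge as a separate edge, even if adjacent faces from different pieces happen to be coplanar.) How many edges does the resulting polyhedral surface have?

A regular tetrahedron: V=4, E=6, F=4.
Attach a regular octahedron (V=6, E=12, F=8) along a 3-gon: merge 3 vertices and 3 edges, delete both glued faces → V=7, E=15, F=10.
Attach a regular tetrahedron (V=4, E=6, F=4) along a 3-gon: merge 3 vertices and 3 edges, delete both glued faces → V=8, E=18, F=12.
Check: V − E + F = 8 − 18 + 12 = 2.

18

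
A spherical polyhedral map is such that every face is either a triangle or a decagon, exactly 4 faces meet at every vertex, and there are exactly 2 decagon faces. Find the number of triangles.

20

Let x be the number of triangles; then F = 2 + x.
Edge–face incidences: 2E = 10·2 + 3·x = 20 + 3x.
Every vertex has degree 4, so 4V = 2E.
Euler: V − E + F = 2 ⇒ (2E)/4 − E + (2 + x) = 2.
Multiply by 8: 2·(2E) − 4·(2E) + 8·(2 + x) = 16, i.e. 16 + 8x − 2·(20 + 3x) = 16.
Collecting terms: 2x − 24 = 16, so 2x = 40, so x = 20.
Then 2E = 20 + 3·20 = 80, so E = 40, V = 2E/4 = 20, F = 2 + 20 = 22.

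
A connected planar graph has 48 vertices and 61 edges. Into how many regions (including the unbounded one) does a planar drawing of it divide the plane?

Euler's formula for a connected plane graph: V − E + F = 2, so F = 2 − 48 + 61 = 15.

15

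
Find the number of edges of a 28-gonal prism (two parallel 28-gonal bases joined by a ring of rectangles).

A prism on an n-gon has two n-gon bases and n rectangular sides: V = 2·28 = 56, E = 3·28 = 84, F = 28 + 2 = 30.
Check: V − E + F = 56 − 84 + 30 = 2.

84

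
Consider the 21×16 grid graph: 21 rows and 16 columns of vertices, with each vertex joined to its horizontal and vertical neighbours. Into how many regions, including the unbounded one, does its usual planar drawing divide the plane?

The grid has V = 21·16 = 336 vertices and E = 21·15 + 16·20 = 635 edges.
F = 2 − V + E = 2 − 336 + 635 = 301.

301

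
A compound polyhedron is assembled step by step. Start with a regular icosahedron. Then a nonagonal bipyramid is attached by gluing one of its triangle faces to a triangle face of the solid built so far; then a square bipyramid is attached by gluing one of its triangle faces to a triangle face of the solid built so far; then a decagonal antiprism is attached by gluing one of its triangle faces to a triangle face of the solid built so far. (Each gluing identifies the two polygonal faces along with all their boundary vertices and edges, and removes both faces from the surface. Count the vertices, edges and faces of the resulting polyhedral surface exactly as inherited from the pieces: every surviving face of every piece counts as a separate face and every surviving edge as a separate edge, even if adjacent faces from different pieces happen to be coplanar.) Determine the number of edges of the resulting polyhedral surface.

100

A regular icosahedron: V=12, E=30, F=20.
Attach a nonagonal bipyramid (V=11, E=27, F=18) along a 3-gon: merge 3 vertices and 3 edges, delete both glued faces → V=20, E=54, F=36.
Attach a square bipyramid (V=6, E=12, F=8) along a 3-gon: merge 3 vertices and 3 edges, delete both glued faces → V=23, E=63, F=42.
Attach a decagonal antiprism (V=20, E=40, F=22) along a 3-gon: merge 3 vertices and 3 edges, delete both glued faces → V=40, E=100, F=62.
Check: V − E + F = 40 − 100 + 62 = 2.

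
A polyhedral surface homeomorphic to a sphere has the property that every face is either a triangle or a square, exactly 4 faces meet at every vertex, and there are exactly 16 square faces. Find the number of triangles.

8

Let x be the number of triangles; then F = 16 + x.
Edge–face incidences: 2E = 4·16 + 3·x = 64 + 3x.
Every vertex has degree 4, so 4V = 2E.
Euler: V − E + F = 2 ⇒ (2E)/4 − E + (16 + x) = 2.
Multiply by 8: 2·(2E) − 4·(2E) + 8·(16 + x) = 16, i.e. 128 + 8x − 2·(64 + 3x) = 16.
Collecting terms: 2x = 16, so x = 8.
Then 2E = 64 + 3·8 = 88, so E = 44, V = 2E/4 = 22, F = 16 + 8 = 24.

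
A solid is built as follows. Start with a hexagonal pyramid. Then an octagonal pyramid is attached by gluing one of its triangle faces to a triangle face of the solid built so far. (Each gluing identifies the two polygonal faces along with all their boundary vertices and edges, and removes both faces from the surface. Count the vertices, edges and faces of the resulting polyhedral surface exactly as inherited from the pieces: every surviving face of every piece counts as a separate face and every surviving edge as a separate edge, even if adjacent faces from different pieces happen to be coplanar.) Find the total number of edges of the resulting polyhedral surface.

25

A hexagonal pyramid: V=7, E=12, F=7.
Attach an octagonal pyramid (V=9, E=16, F=9) along a 3-gon: merge 3 vertices and 3 edges, delete both glued faces → V=13, E=25, F=14.
Check: V − E + F = 13 − 25 + 14 = 2.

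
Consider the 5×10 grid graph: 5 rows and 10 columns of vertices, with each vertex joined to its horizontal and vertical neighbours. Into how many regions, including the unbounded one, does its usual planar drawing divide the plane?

37

The grid has V = 5·10 = 50 vertices and E = 5·9 + 10·4 = 85 edges.
F = 2 − V + E = 2 − 50 + 85 = 37.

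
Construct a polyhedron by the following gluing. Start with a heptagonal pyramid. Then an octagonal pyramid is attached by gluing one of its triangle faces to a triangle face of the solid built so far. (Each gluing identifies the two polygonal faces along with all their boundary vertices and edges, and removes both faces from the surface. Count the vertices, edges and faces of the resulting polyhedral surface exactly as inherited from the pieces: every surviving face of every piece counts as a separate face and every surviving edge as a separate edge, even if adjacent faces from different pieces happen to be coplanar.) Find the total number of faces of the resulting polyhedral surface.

A heptagonal pyramid: V=8, E=14, F=8.
Attach an octagonal pyramid (V=9, E=16, F=9) along a 3-gon: merge 3 vertices and 3 edges, delete both glued faces → V=14, E=27, F=15.
Check: V − E + F = 14 − 27 + 15 = 2.

15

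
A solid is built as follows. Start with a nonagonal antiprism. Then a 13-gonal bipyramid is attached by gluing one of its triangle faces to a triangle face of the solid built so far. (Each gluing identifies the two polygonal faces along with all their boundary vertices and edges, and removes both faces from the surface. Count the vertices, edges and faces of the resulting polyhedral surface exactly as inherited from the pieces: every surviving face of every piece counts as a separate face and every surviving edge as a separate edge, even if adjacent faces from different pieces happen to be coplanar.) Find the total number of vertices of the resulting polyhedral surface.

30

A nonagonal antiprism: V=18, E=36, F=20.
Attach a 13-gonal bipyramid (V=15, E=39, F=26) along a 3-gon: merge 3 vertices and 3 edges, delete both glued faces → V=30, E=72, F=44.
Check: V − E + F = 30 − 72 + 44 = 2.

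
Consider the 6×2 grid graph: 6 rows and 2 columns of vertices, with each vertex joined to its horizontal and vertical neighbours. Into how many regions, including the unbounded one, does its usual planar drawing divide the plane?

6

The grid has V = 6·2 = 12 vertices and E = 6·1 + 2·5 = 16 edges.
F = 2 − V + E = 2 − 12 + 16 = 6.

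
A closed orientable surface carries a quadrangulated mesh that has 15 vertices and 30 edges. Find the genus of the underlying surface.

Every face is a square and each edge borders two faces, so 4F = 2·30, giving F = 15.
χ = V − E + F = 15 − 30 + 15 = 0.
For a closed orientable surface χ = 2 − 2g, so g = (2 − (0))/2 = 1.

1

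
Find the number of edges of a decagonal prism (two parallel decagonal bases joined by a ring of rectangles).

A prism on an n-gon has two n-gon bases and n rectangular sides: V = 2·10 = 20, E = 3·10 = 30, F = 10 + 2 = 12.

30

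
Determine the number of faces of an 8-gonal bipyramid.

A bipyramid over an n-gon has 2n triangular faces and n + 2 vertices: V = 8 + 2 = 10, E = 3·8 = 24, F = 2·8 = 16.

16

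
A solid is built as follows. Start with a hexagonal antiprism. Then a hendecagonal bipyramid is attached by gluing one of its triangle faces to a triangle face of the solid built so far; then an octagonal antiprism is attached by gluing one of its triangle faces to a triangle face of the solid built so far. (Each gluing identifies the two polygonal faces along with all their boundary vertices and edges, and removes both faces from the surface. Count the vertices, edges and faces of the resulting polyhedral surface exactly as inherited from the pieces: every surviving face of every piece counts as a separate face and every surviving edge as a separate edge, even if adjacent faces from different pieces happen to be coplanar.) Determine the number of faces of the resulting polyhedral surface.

A hexagonal antiprism: V=12, E=24, F=14.
Attach a hendecagonal bipyramid (V=13, E=33, F=22) along a 3-gon: merge 3 vertices and 3 edges, delete both glued faces → V=22, E=54, F=34.
Attach an octagonal antiprism (V=16, E=32, F=18) along a 3-gon: merge 3 vertices and 3 edges, delete both glued faces → V=35, E=83, F=50.
Check: V − E + F = 35 − 83 + 50 = 2.

50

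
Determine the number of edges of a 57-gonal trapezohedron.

The n-trapezohedron (dual of the n-antiprism) has V = 2·57 + 2 = 116, E = 4·57 = 228, F = 2·57 = 114.
Check: V − E + F = 116 − 228 + 114 = 2.

228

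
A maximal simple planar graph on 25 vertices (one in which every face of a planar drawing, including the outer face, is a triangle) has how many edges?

In a plane triangulation 3F = 2E and V − E + F = 2, so E = 3V − 6 = 3·25 − 6 = 69.

69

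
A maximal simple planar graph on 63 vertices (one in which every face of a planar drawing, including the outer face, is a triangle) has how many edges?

183

In a plane triangulation 3F = 2E and V − E + F = 2, so E = 3V − 6 = 3·63 − 6 = 183.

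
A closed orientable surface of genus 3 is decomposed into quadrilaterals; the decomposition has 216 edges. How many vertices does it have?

χ = 2 − 2·3 = -4, and every face is a square so 4F = 2E.
F = 2E/4 = 108. Then V = -4 + E − F = -4 + 216 − 108 = 104.

104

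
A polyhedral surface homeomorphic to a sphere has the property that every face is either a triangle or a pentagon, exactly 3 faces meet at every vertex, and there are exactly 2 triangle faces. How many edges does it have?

Let x be the number of pentagons; then F = 2 + x.
Edge–face incidences: 2E = 3·2 + 5·x = 6 + 5x.
Every vertex has degree 3, so 3V = 2E.
Euler: V − E + F = 2 ⇒ (2E)/3 − E + (2 + x) = 2.
Multiply by 6: 2·(2E) − 3·(2E) + 6·(2 + x) = 12, i.e. 12 + 6x − (6 + 5x) = 12.
Collecting terms: x + 6 = 12, so x = 6.
Then 2E = 6 + 5·6 = 36, so E = 18, V = 2E/3 = 12, F = 2 + 6 = 8.

18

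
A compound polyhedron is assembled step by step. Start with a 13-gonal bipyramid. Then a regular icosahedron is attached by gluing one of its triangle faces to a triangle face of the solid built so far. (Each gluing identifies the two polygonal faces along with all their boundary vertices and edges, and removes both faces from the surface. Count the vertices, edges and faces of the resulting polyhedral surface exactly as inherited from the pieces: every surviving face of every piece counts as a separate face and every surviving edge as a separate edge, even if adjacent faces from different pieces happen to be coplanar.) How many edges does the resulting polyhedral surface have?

66

A 13-gonal bipyramid: V=15, E=39, F=26.
Attach a regular icosahedron (V=12, E=30, F=20) along a 3-gon: merge 3 vertices and 3 edges, delete both glued faces → V=24, E=66, F=44.
Check: V − E + F = 24 − 66 + 44 = 2.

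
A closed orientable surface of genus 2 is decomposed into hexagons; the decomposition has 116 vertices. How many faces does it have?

χ = 2 − 2·2 = -2, and every face is a hexagon so 6F = 2E.
V − E + F = -2 with E = 6F/2 gives 116 − (6/2 − 1)·F = -2, so F = 59 and E = 177.

59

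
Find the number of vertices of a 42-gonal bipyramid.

A bipyramid over an n-gon has 2n triangular faces and n + 2 vertices: V = 42 + 2 = 44, E = 3·42 = 126, F = 2·42 = 84.
Check: V − E + F = 44 − 126 + 84 = 2.

44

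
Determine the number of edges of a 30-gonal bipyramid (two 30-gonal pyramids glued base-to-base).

A bipyramid over an n-gon has 2n triangular faces and n + 2 vertices: V = 30 + 2 = 32, E = 3·30 = 90, F = 2·30 = 60.
Check: V − E + F = 32 − 90 + 60 = 2.

90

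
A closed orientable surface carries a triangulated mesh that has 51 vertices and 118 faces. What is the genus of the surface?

Every face is a triangle, so 2E = 3·118 = 354, giving E = 177.
χ = V − E + F = 51 − 177 + 118 = -8.
For a closed orientable surface χ = 2 − 2g, so g = (2 − (-8))/2 = 5.

5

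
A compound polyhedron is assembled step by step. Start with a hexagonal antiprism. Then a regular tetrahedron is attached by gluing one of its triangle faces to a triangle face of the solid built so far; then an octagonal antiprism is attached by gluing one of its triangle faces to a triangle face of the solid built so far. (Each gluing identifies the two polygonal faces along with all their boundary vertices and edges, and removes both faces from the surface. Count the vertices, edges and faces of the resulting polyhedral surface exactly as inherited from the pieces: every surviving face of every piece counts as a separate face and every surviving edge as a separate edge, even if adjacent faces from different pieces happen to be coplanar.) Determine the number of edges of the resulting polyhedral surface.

56

A hexagonal antiprism: V=12, E=24, F=14.
Attach a regular tetrahedron (V=4, E=6, F=4) along a 3-gon: merge 3 vertices and 3 edges, delete both glued faces → V=13, E=27, F=16.
Attach an octagonal antiprism (V=16, E=32, F=18) along a 3-gon: merge 3 vertices and 3 edges, delete both glued faces → V=26, E=56, F=32.
Check: V − E + F = 26 − 56 + 32 = 2.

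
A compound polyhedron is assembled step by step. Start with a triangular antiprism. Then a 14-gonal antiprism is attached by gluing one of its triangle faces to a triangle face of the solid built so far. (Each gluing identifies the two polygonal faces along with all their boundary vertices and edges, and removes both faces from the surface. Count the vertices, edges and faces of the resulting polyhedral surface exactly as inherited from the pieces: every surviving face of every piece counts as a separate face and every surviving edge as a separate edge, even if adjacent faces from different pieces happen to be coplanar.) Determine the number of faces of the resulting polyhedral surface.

36

A triangular antiprism: V=6, E=12, F=8.
Attach a 14-gonal antiprism (V=28, E=56, F=30) along a 3-gon: merge 3 vertices and 3 edges, delete both glued faces → V=31, E=65, F=36.
Check: V − E + F = 31 − 65 + 36 = 2.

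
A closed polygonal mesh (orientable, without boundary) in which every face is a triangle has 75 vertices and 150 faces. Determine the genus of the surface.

1

Every face is a triangle, so 2E = 3·150 = 450, giving E = 225.
χ = V − E + F = 75 − 225 + 150 = 0.
For a closed orientable surface χ = 2 − 2g, so g = (2 − (0))/2 = 1.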